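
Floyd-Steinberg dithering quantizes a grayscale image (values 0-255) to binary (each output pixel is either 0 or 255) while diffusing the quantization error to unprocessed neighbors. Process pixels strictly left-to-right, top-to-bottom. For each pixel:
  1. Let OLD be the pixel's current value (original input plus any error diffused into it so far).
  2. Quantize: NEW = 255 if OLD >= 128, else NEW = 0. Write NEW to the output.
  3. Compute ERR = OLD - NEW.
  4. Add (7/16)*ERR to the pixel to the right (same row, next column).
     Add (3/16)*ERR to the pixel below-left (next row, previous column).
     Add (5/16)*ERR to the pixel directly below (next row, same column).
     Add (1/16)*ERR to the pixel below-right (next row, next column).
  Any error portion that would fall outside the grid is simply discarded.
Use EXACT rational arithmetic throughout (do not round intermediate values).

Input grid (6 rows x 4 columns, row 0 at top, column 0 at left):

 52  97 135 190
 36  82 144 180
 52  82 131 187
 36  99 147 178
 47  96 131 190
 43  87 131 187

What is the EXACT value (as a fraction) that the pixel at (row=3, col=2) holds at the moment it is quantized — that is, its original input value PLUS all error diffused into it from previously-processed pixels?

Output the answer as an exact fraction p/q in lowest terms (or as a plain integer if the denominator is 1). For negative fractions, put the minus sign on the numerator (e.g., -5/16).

(0,0): OLD=52 → NEW=0, ERR=52
(0,1): OLD=479/4 → NEW=0, ERR=479/4
(0,2): OLD=11993/64 → NEW=255, ERR=-4327/64
(0,3): OLD=164271/1024 → NEW=255, ERR=-96849/1024
(1,0): OLD=4781/64 → NEW=0, ERR=4781/64
(1,1): OLD=73051/512 → NEW=255, ERR=-57509/512
(1,2): OLD=1040087/16384 → NEW=0, ERR=1040087/16384
(1,3): OLD=45610897/262144 → NEW=255, ERR=-21235823/262144
(2,0): OLD=444697/8192 → NEW=0, ERR=444697/8192
(2,1): OLD=22864323/262144 → NEW=0, ERR=22864323/262144
(2,2): OLD=87444871/524288 → NEW=255, ERR=-46248569/524288
(2,3): OLD=1065854267/8388608 → NEW=0, ERR=1065854267/8388608
(3,0): OLD=290739433/4194304 → NEW=0, ERR=290739433/4194304
(3,1): OLD=9625818615/67108864 → NEW=255, ERR=-7486941705/67108864
(3,2): OLD=107266141129/1073741824 → NEW=0, ERR=107266141129/1073741824
Target (3,2): original=147, with diffused error = 107266141129/1073741824

Answer: 107266141129/1073741824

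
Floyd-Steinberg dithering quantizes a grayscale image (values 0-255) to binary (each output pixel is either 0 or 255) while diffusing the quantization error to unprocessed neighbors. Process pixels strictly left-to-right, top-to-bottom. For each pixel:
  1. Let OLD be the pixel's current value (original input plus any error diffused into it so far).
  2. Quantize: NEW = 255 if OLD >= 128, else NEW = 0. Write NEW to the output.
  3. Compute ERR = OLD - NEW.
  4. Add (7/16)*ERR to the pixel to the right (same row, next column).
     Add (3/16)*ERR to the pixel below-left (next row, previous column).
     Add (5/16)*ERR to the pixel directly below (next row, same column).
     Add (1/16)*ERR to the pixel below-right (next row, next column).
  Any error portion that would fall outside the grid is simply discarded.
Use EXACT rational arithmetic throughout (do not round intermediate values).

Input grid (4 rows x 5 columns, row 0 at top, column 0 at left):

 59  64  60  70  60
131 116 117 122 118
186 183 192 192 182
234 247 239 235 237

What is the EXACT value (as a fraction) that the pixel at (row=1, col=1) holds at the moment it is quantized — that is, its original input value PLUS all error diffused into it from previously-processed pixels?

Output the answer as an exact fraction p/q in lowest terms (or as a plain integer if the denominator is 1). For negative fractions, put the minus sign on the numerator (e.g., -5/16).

Answer: 261233/2048

Derivation:
(0,0): OLD=59 → NEW=0, ERR=59
(0,1): OLD=1437/16 → NEW=0, ERR=1437/16
(0,2): OLD=25419/256 → NEW=0, ERR=25419/256
(0,3): OLD=464653/4096 → NEW=0, ERR=464653/4096
(0,4): OLD=7184731/65536 → NEW=0, ERR=7184731/65536
(1,0): OLD=42567/256 → NEW=255, ERR=-22713/256
(1,1): OLD=261233/2048 → NEW=0, ERR=261233/2048
Target (1,1): original=116, with diffused error = 261233/2048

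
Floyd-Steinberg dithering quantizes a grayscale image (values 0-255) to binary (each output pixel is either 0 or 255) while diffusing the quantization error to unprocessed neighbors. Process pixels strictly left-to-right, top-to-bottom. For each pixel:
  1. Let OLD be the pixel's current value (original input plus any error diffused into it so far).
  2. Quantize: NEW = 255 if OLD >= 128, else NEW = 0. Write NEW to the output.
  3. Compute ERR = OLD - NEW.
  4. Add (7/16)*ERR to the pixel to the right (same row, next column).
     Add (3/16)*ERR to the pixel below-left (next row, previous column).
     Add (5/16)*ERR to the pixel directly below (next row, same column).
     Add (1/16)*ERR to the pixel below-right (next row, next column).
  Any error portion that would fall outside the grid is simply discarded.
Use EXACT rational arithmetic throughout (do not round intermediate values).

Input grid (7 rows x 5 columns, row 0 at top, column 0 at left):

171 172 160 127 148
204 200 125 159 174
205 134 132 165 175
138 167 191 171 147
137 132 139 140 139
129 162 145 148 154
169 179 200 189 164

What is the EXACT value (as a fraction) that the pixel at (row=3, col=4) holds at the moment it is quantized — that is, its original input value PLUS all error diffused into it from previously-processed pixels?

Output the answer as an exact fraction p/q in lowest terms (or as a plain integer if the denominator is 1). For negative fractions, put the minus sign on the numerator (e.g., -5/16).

(0,0): OLD=171 → NEW=255, ERR=-84
(0,1): OLD=541/4 → NEW=255, ERR=-479/4
(0,2): OLD=6887/64 → NEW=0, ERR=6887/64
(0,3): OLD=178257/1024 → NEW=255, ERR=-82863/1024
(0,4): OLD=1844791/16384 → NEW=0, ERR=1844791/16384
(1,0): OLD=9939/64 → NEW=255, ERR=-6381/64
(1,1): OLD=68549/512 → NEW=255, ERR=-62011/512
(1,2): OLD=1359593/16384 → NEW=0, ERR=1359593/16384
(1,3): OLD=12966613/65536 → NEW=255, ERR=-3745067/65536
(1,4): OLD=187829343/1048576 → NEW=255, ERR=-79557537/1048576
(2,0): OLD=1238087/8192 → NEW=255, ERR=-850873/8192
(2,1): OLD=15738557/262144 → NEW=0, ERR=15738557/262144
(2,2): OLD=695895031/4194304 → NEW=255, ERR=-373652489/4194304
(2,3): OLD=6652339061/67108864 → NEW=0, ERR=6652339061/67108864
(2,4): OLD=205177832179/1073741824 → NEW=255, ERR=-68626332941/1073741824
(3,0): OLD=489889943/4194304 → NEW=0, ERR=489889943/4194304
(3,1): OLD=7169445003/33554432 → NEW=255, ERR=-1386935157/33554432
(3,2): OLD=179761484841/1073741824 → NEW=255, ERR=-94042680279/1073741824
(3,3): OLD=313763994673/2147483648 → NEW=255, ERR=-233844335567/2147483648
(3,4): OLD=2940582711669/34359738368 → NEW=0, ERR=2940582711669/34359738368
Target (3,4): original=147, with diffused error = 2940582711669/34359738368

Answer: 2940582711669/34359738368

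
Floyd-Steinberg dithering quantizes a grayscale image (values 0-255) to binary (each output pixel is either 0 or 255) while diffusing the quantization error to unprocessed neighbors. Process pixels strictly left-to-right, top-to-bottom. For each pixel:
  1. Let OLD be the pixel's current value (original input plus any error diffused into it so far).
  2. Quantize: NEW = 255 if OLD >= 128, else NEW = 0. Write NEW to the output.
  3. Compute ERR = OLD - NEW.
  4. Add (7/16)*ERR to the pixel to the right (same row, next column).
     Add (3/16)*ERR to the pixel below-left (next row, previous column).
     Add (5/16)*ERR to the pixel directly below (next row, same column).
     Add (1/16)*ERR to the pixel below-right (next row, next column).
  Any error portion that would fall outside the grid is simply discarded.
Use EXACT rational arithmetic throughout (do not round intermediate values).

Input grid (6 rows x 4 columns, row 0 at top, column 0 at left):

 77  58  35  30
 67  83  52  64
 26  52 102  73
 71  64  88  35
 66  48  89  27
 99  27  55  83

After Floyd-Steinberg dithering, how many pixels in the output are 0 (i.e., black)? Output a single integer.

(0,0): OLD=77 → NEW=0, ERR=77
(0,1): OLD=1467/16 → NEW=0, ERR=1467/16
(0,2): OLD=19229/256 → NEW=0, ERR=19229/256
(0,3): OLD=257483/4096 → NEW=0, ERR=257483/4096
(1,0): OLD=27713/256 → NEW=0, ERR=27713/256
(1,1): OLD=364359/2048 → NEW=255, ERR=-157881/2048
(1,2): OLD=3883859/65536 → NEW=0, ERR=3883859/65536
(1,3): OLD=119817141/1048576 → NEW=0, ERR=119817141/1048576
(2,0): OLD=1486845/32768 → NEW=0, ERR=1486845/32768
(2,1): OLD=68826927/1048576 → NEW=0, ERR=68826927/1048576
(2,2): OLD=347798699/2097152 → NEW=255, ERR=-186975061/2097152
(2,3): OLD=2463103007/33554432 → NEW=0, ERR=2463103007/33554432
(3,0): OLD=1635558317/16777216 → NEW=0, ERR=1635558317/16777216
(3,1): OLD=30408794739/268435456 → NEW=0, ERR=30408794739/268435456
(3,2): OLD=547888811661/4294967296 → NEW=0, ERR=547888811661/4294967296
(3,3): OLD=7433864366939/68719476736 → NEW=0, ERR=7433864366939/68719476736
(4,0): OLD=505538891113/4294967296 → NEW=0, ERR=505538891113/4294967296
(4,1): OLD=5666190032187/34359738368 → NEW=255, ERR=-3095543251653/34359738368
(4,2): OLD=128436278835803/1099511627776 → NEW=0, ERR=128436278835803/1099511627776
(4,3): OLD=2109011660190189/17592186044416 → NEW=0, ERR=2109011660190189/17592186044416
(5,0): OLD=65360751464473/549755813888 → NEW=0, ERR=65360751464473/549755813888
(5,1): OLD=1409479416069711/17592186044416 → NEW=0, ERR=1409479416069711/17592186044416
(5,2): OLD=1261390586692579/8796093022208 → NEW=255, ERR=-981613133970461/8796093022208
(5,3): OLD=22219877953721787/281474976710656 → NEW=0, ERR=22219877953721787/281474976710656
Output grid:
  Row 0: ....  (4 black, running=4)
  Row 1: .#..  (3 black, running=7)
  Row 2: ..#.  (3 black, running=10)
  Row 3: ....  (4 black, running=14)
  Row 4: .#..  (3 black, running=17)
  Row 5: ..#.  (3 black, running=20)

Answer: 20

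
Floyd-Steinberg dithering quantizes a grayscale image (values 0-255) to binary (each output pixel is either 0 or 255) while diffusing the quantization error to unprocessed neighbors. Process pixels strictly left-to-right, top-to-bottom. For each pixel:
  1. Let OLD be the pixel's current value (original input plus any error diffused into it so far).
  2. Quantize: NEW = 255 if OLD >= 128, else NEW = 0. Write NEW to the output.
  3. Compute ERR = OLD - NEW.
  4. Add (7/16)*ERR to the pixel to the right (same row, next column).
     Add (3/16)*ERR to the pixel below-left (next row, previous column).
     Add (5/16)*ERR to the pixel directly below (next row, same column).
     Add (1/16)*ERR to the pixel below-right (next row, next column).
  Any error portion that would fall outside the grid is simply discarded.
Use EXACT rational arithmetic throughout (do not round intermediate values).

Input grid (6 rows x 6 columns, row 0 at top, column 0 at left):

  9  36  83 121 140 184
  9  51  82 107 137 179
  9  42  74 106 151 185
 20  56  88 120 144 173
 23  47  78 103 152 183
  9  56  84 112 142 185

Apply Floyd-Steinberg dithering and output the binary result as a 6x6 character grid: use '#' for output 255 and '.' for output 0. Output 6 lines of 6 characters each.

(0,0): OLD=9 → NEW=0, ERR=9
(0,1): OLD=639/16 → NEW=0, ERR=639/16
(0,2): OLD=25721/256 → NEW=0, ERR=25721/256
(0,3): OLD=675663/4096 → NEW=255, ERR=-368817/4096
(0,4): OLD=6593321/65536 → NEW=0, ERR=6593321/65536
(0,5): OLD=239091231/1048576 → NEW=255, ERR=-28295649/1048576
(1,0): OLD=4941/256 → NEW=0, ERR=4941/256
(1,1): OLD=187035/2048 → NEW=0, ERR=187035/2048
(1,2): OLD=9107255/65536 → NEW=255, ERR=-7604425/65536
(1,3): OLD=13956459/262144 → NEW=0, ERR=13956459/262144
(1,4): OLD=3037421025/16777216 → NEW=255, ERR=-1240769055/16777216
(1,5): OLD=38788801495/268435456 → NEW=255, ERR=-29662239785/268435456
(2,0): OLD=1053657/32768 → NEW=0, ERR=1053657/32768
(2,1): OLD=67168611/1048576 → NEW=0, ERR=67168611/1048576
(2,2): OLD=1366579689/16777216 → NEW=0, ERR=1366579689/16777216
(2,3): OLD=18408621537/134217728 → NEW=255, ERR=-15816899103/134217728
(2,4): OLD=253146644515/4294967296 → NEW=0, ERR=253146644515/4294967296
(2,5): OLD=11794513646885/68719476736 → NEW=255, ERR=-5728952920795/68719476736
(3,0): OLD=705635273/16777216 → NEW=0, ERR=705635273/16777216
(3,1): OLD=14992266389/134217728 → NEW=0, ERR=14992266389/134217728
(3,2): OLD=154867249103/1073741824 → NEW=255, ERR=-118936916017/1073741824
(3,3): OLD=3494684037293/68719476736 → NEW=0, ERR=3494684037293/68719476736
(3,4): OLD=88879541559437/549755813888 → NEW=255, ERR=-51308190982003/549755813888
(3,5): OLD=965811409634083/8796093022208 → NEW=0, ERR=965811409634083/8796093022208
(4,0): OLD=122594333991/2147483648 → NEW=0, ERR=122594333991/2147483648
(4,1): OLD=3049149171195/34359738368 → NEW=0, ERR=3049149171195/34359738368
(4,2): OLD=108550274740865/1099511627776 → NEW=0, ERR=108550274740865/1099511627776
(4,3): OLD=2421781260850917/17592186044416 → NEW=255, ERR=-2064226180475163/17592186044416
(4,4): OLD=26814810210924597/281474976710656 → NEW=0, ERR=26814810210924597/281474976710656
(4,5): OLD=1140122435043940691/4503599627370496 → NEW=255, ERR=-8295469935535789/4503599627370496
(5,0): OLD=23902796557857/549755813888 → NEW=0, ERR=23902796557857/549755813888
(5,1): OLD=2196084560914481/17592186044416 → NEW=0, ERR=2196084560914481/17592186044416
(5,2): OLD=21534498891796011/140737488355328 → NEW=255, ERR=-14353560638812629/140737488355328
(5,3): OLD=246548515850540937/4503599627370496 → NEW=0, ERR=246548515850540937/4503599627370496
(5,4): OLD=1693734308650659017/9007199254740992 → NEW=255, ERR=-603101501308293943/9007199254740992
(5,5): OLD=23214718512269507933/144115188075855872 → NEW=255, ERR=-13534654447073739427/144115188075855872
Row 0: ...#.#
Row 1: ..#.##
Row 2: ...#.#
Row 3: ..#.#.
Row 4: ...#.#
Row 5: ..#.##

Answer: ...#.#
..#.##
...#.#
..#.#.
...#.#
..#.##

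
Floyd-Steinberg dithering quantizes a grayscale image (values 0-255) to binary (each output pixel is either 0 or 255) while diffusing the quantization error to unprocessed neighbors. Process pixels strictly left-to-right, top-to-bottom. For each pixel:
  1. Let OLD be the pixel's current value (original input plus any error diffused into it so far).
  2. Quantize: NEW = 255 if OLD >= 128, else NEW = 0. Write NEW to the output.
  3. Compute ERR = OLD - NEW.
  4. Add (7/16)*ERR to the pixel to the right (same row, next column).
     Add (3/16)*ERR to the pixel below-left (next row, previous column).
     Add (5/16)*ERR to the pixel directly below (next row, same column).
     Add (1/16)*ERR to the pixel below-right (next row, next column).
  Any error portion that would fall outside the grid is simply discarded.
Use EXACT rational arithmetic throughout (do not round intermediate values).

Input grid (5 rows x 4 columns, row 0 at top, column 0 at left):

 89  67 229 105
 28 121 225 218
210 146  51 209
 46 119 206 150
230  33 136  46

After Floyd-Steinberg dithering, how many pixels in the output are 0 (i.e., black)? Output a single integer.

Answer: 10

Derivation:
(0,0): OLD=89 → NEW=0, ERR=89
(0,1): OLD=1695/16 → NEW=0, ERR=1695/16
(0,2): OLD=70489/256 → NEW=255, ERR=5209/256
(0,3): OLD=466543/4096 → NEW=0, ERR=466543/4096
(1,0): OLD=19373/256 → NEW=0, ERR=19373/256
(1,1): OLD=402619/2048 → NEW=255, ERR=-119621/2048
(1,2): OLD=15321175/65536 → NEW=255, ERR=-1390505/65536
(1,3): OLD=257512977/1048576 → NEW=255, ERR=-9873903/1048576
(2,0): OLD=7297337/32768 → NEW=255, ERR=-1058503/32768
(2,1): OLD=119921667/1048576 → NEW=0, ERR=119921667/1048576
(2,2): OLD=186622703/2097152 → NEW=0, ERR=186622703/2097152
(2,3): OLD=8176000019/33554432 → NEW=255, ERR=-380380141/33554432
(3,0): OLD=962156457/16777216 → NEW=0, ERR=962156457/16777216
(3,1): OLD=52209639159/268435456 → NEW=255, ERR=-16241402121/268435456
(3,2): OLD=912082801417/4294967296 → NEW=255, ERR=-183133859063/4294967296
(3,3): OLD=9164744502463/68719476736 → NEW=255, ERR=-8358722065217/68719476736
(4,0): OLD=1016090788277/4294967296 → NEW=255, ERR=-79125872203/4294967296
(4,1): OLD=55729966495/34359738368 → NEW=0, ERR=55729966495/34359738368
(4,2): OLD=106429127044799/1099511627776 → NEW=0, ERR=106429127044799/1099511627776
(4,3): OLD=838664414219241/17592186044416 → NEW=0, ERR=838664414219241/17592186044416
Output grid:
  Row 0: ..#.  (3 black, running=3)
  Row 1: .###  (1 black, running=4)
  Row 2: #..#  (2 black, running=6)
  Row 3: .###  (1 black, running=7)
  Row 4: #...  (3 black, running=10)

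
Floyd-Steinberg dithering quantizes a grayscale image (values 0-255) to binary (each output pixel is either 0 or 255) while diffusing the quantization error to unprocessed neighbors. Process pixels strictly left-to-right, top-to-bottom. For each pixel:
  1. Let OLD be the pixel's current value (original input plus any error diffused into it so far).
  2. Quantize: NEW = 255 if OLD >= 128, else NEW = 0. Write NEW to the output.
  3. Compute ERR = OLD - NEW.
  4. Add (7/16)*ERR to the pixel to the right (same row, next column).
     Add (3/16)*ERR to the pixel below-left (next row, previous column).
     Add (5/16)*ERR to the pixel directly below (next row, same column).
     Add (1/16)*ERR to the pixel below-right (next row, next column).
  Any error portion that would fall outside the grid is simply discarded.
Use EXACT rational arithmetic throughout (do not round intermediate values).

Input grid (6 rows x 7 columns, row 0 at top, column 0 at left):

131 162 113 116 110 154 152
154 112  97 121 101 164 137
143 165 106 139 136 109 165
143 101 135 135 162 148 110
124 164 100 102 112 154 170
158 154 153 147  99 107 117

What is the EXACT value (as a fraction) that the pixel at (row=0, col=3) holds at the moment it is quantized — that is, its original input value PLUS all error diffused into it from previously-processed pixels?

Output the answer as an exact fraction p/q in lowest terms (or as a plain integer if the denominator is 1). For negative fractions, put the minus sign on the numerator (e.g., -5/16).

Answer: 76287/1024

Derivation:
(0,0): OLD=131 → NEW=255, ERR=-124
(0,1): OLD=431/4 → NEW=0, ERR=431/4
(0,2): OLD=10249/64 → NEW=255, ERR=-6071/64
(0,3): OLD=76287/1024 → NEW=0, ERR=76287/1024
Target (0,3): original=116, with diffused error = 76287/1024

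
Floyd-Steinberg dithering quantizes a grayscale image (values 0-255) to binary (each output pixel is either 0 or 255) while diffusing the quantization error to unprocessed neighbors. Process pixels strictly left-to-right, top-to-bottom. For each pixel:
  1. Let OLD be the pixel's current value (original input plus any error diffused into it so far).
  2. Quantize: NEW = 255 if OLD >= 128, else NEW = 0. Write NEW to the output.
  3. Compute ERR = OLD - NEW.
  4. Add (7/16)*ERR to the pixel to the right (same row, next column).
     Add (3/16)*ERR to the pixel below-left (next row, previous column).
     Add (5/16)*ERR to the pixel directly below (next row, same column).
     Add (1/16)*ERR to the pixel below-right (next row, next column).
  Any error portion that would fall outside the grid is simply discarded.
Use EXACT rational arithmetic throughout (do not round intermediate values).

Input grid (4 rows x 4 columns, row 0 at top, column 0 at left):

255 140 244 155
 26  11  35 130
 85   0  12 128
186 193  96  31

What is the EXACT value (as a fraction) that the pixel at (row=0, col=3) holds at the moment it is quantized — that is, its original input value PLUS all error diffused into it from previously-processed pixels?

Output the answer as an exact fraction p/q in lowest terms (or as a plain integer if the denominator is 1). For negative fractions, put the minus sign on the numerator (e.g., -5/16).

Answer: 32813/256

Derivation:
(0,0): OLD=255 → NEW=255, ERR=0
(0,1): OLD=140 → NEW=255, ERR=-115
(0,2): OLD=3099/16 → NEW=255, ERR=-981/16
(0,3): OLD=32813/256 → NEW=255, ERR=-32467/256
Target (0,3): original=155, with diffused error = 32813/256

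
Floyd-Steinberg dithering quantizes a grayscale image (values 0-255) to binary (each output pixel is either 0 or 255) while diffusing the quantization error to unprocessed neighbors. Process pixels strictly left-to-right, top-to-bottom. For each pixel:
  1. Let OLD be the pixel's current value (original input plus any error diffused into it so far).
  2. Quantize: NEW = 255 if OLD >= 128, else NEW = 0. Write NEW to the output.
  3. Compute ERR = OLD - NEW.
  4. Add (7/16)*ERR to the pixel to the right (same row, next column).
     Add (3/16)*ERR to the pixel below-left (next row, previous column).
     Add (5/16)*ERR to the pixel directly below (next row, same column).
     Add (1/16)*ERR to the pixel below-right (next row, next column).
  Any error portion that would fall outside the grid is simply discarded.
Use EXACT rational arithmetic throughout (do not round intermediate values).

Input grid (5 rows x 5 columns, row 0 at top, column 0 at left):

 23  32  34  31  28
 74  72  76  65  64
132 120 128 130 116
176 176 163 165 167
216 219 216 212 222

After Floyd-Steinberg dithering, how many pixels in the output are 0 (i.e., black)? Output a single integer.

(0,0): OLD=23 → NEW=0, ERR=23
(0,1): OLD=673/16 → NEW=0, ERR=673/16
(0,2): OLD=13415/256 → NEW=0, ERR=13415/256
(0,3): OLD=220881/4096 → NEW=0, ERR=220881/4096
(0,4): OLD=3381175/65536 → NEW=0, ERR=3381175/65536
(1,0): OLD=22803/256 → NEW=0, ERR=22803/256
(1,1): OLD=277253/2048 → NEW=255, ERR=-244987/2048
(1,2): OLD=3459049/65536 → NEW=0, ERR=3459049/65536
(1,3): OLD=30904757/262144 → NEW=0, ERR=30904757/262144
(1,4): OLD=566528639/4194304 → NEW=255, ERR=-503018881/4194304
(2,0): OLD=4502535/32768 → NEW=255, ERR=-3853305/32768
(2,1): OLD=48899645/1048576 → NEW=0, ERR=48899645/1048576
(2,2): OLD=3011928823/16777216 → NEW=255, ERR=-1266261257/16777216
(2,3): OLD=30771592693/268435456 → NEW=0, ERR=30771592693/268435456
(2,4): OLD=584297784435/4294967296 → NEW=255, ERR=-510918876045/4294967296
(3,0): OLD=2482960151/16777216 → NEW=255, ERR=-1795229929/16777216
(3,1): OLD=16409163211/134217728 → NEW=0, ERR=16409163211/134217728
(3,2): OLD=933340140841/4294967296 → NEW=255, ERR=-161876519639/4294967296
(3,3): OLD=1351298241185/8589934592 → NEW=255, ERR=-839135079775/8589934592
(3,4): OLD=12953861877125/137438953472 → NEW=0, ERR=12953861877125/137438953472
(4,0): OLD=441274760441/2147483648 → NEW=255, ERR=-106333569799/2147483648
(4,1): OLD=15241153121017/68719476736 → NEW=255, ERR=-2282313446663/68719476736
(4,2): OLD=196830445551287/1099511627776 → NEW=255, ERR=-83545019531593/1099511627776
(4,3): OLD=2877134149662457/17592186044416 → NEW=255, ERR=-1608873291663623/17592186044416
(4,4): OLD=57797254746101071/281474976710656 → NEW=255, ERR=-13978864315116209/281474976710656
Output grid:
  Row 0: .....  (5 black, running=5)
  Row 1: .#..#  (3 black, running=8)
  Row 2: #.#.#  (2 black, running=10)
  Row 3: #.##.  (2 black, running=12)
  Row 4: #####  (0 black, running=12)

Answer: 12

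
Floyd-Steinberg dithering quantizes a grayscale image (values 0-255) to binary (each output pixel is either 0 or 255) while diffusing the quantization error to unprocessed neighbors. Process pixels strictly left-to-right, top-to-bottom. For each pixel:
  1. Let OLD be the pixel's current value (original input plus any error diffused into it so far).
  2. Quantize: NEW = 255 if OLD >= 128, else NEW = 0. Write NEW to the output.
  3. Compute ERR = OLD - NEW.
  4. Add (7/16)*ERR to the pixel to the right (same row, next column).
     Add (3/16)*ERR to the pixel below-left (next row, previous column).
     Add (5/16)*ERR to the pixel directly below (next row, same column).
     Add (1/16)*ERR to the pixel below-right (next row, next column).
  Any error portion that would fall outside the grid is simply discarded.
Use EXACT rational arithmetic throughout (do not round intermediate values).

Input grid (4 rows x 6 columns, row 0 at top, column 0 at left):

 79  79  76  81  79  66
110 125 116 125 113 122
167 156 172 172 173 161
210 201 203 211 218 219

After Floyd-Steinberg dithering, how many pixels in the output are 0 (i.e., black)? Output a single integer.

(0,0): OLD=79 → NEW=0, ERR=79
(0,1): OLD=1817/16 → NEW=0, ERR=1817/16
(0,2): OLD=32175/256 → NEW=0, ERR=32175/256
(0,3): OLD=557001/4096 → NEW=255, ERR=-487479/4096
(0,4): OLD=1764991/65536 → NEW=0, ERR=1764991/65536
(0,5): OLD=81560953/1048576 → NEW=0, ERR=81560953/1048576
(1,0): OLD=39931/256 → NEW=255, ERR=-25349/256
(1,1): OLD=298333/2048 → NEW=255, ERR=-223907/2048
(1,2): OLD=6044193/65536 → NEW=0, ERR=6044193/65536
(1,3): OLD=36978701/262144 → NEW=255, ERR=-29868019/262144
(1,4): OLD=1320608391/16777216 → NEW=0, ERR=1320608391/16777216
(1,5): OLD=48970098305/268435456 → NEW=255, ERR=-19480942975/268435456
(2,0): OLD=3786575/32768 → NEW=0, ERR=3786575/32768
(2,1): OLD=192408021/1048576 → NEW=255, ERR=-74978859/1048576
(2,2): OLD=2371307967/16777216 → NEW=255, ERR=-1906882113/16777216
(2,3): OLD=14387048071/134217728 → NEW=0, ERR=14387048071/134217728
(2,4): OLD=961069006101/4294967296 → NEW=255, ERR=-134147654379/4294967296
(2,5): OLD=8904402483939/68719476736 → NEW=255, ERR=-8619064083741/68719476736
(3,0): OLD=3904130783/16777216 → NEW=255, ERR=-374059297/16777216
(3,1): OLD=20778441459/134217728 → NEW=255, ERR=-13447079181/134217728
(3,2): OLD=149549096009/1073741824 → NEW=255, ERR=-124255069111/1073741824
(3,3): OLD=12431990563483/68719476736 → NEW=255, ERR=-5091476004197/68719476736
(3,4): OLD=87415183418299/549755813888 → NEW=255, ERR=-52772549123141/549755813888
(3,5): OLD=1195003064891413/8796093022208 → NEW=255, ERR=-1048000655771627/8796093022208
Output grid:
  Row 0: ...#..  (5 black, running=5)
  Row 1: ##.#.#  (2 black, running=7)
  Row 2: .##.##  (2 black, running=9)
  Row 3: ######  (0 black, running=9)

Answer: 9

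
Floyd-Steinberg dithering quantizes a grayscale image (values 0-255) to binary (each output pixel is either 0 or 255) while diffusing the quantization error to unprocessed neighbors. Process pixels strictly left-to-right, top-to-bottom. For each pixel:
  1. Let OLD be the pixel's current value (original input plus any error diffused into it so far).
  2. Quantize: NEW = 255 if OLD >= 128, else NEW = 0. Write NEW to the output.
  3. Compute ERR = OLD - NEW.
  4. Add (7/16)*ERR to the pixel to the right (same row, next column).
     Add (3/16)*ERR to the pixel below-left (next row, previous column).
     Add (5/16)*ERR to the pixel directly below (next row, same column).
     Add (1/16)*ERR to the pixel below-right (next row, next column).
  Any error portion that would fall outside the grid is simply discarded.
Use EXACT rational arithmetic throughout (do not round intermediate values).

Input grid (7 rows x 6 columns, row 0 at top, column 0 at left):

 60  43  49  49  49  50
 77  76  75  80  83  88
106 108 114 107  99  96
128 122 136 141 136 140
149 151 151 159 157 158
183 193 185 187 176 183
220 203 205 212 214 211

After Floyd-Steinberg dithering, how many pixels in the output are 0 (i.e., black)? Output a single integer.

Answer: 20

Derivation:
(0,0): OLD=60 → NEW=0, ERR=60
(0,1): OLD=277/4 → NEW=0, ERR=277/4
(0,2): OLD=5075/64 → NEW=0, ERR=5075/64
(0,3): OLD=85701/1024 → NEW=0, ERR=85701/1024
(0,4): OLD=1402723/16384 → NEW=0, ERR=1402723/16384
(0,5): OLD=22926261/262144 → NEW=0, ERR=22926261/262144
(1,0): OLD=6959/64 → NEW=0, ERR=6959/64
(1,1): OLD=83881/512 → NEW=255, ERR=-46679/512
(1,2): OLD=1309309/16384 → NEW=0, ERR=1309309/16384
(1,3): OLD=10625033/65536 → NEW=255, ERR=-6086647/65536
(1,4): OLD=380637195/4194304 → NEW=0, ERR=380637195/4194304
(1,5): OLD=10763238365/67108864 → NEW=255, ERR=-6349521955/67108864
(2,0): OLD=1006675/8192 → NEW=0, ERR=1006675/8192
(2,1): OLD=40645793/262144 → NEW=255, ERR=-26200927/262144
(2,2): OLD=302549475/4194304 → NEW=0, ERR=302549475/4194304
(2,3): OLD=4413931211/33554432 → NEW=255, ERR=-4142448949/33554432
(2,4): OLD=53475838497/1073741824 → NEW=0, ERR=53475838497/1073741824
(2,5): OLD=1613079676663/17179869184 → NEW=0, ERR=1613079676663/17179869184
(3,0): OLD=619336131/4194304 → NEW=255, ERR=-450211389/4194304
(3,1): OLD=2181396775/33554432 → NEW=0, ERR=2181396775/33554432
(3,2): OLD=42302567477/268435456 → NEW=255, ERR=-26148473803/268435456
(3,3): OLD=1265292637711/17179869184 → NEW=0, ERR=1265292637711/17179869184
(3,4): OLD=26618408028111/137438953472 → NEW=255, ERR=-8428525107249/137438953472
(3,5): OLD=320231674420673/2199023255552 → NEW=255, ERR=-240519255745087/2199023255552
(4,0): OLD=68529500653/536870912 → NEW=0, ERR=68529500653/536870912
(4,1): OLD=1736780469353/8589934592 → NEW=255, ERR=-453652851607/8589934592
(4,2): OLD=31700665471019/274877906944 → NEW=0, ERR=31700665471019/274877906944
(4,3): OLD=945070276761783/4398046511104 → NEW=255, ERR=-176431583569737/4398046511104
(4,4): OLD=7345107114528743/70368744177664 → NEW=0, ERR=7345107114528743/70368744177664
(4,5): OLD=186509449308710385/1125899906842624 → NEW=255, ERR=-100595026936158735/1125899906842624
(5,0): OLD=29272729982795/137438953472 → NEW=255, ERR=-5774203152565/137438953472
(5,1): OLD=825588776997435/4398046511104 → NEW=255, ERR=-295913083334085/4398046511104
(5,2): OLD=6360657158239385/35184372088832 → NEW=255, ERR=-2611357724412775/35184372088832
(5,3): OLD=190020439456379971/1125899906842624 → NEW=255, ERR=-97084036788489149/1125899906842624
(5,4): OLD=341450360388671963/2251799813685248 → NEW=255, ERR=-232758592101066277/2251799813685248
(5,5): OLD=4193052868066274631/36028797018963968 → NEW=0, ERR=4193052868066274631/36028797018963968
(6,0): OLD=13669511964673425/70368744177664 → NEW=255, ERR=-4274517800630895/70368744177664
(6,1): OLD=156338471457319677/1125899906842624 → NEW=255, ERR=-130766004787549443/1125899906842624
(6,2): OLD=498191641331480853/4503599627370496 → NEW=0, ERR=498191641331480853/4503599627370496
(6,3): OLD=15091065348260072561/72057594037927936 → NEW=255, ERR=-3283621131411551119/72057594037927936
(6,4): OLD=205443418183748132961/1152921504606846976 → NEW=255, ERR=-88551565490997845919/1152921504606846976
(6,5): OLD=3824118100850588476679/18446744073709551616 → NEW=255, ERR=-879801637945347185401/18446744073709551616
Output grid:
  Row 0: ......  (6 black, running=6)
  Row 1: .#.#.#  (3 black, running=9)
  Row 2: .#.#..  (4 black, running=13)
  Row 3: #.#.##  (2 black, running=15)
  Row 4: .#.#.#  (3 black, running=18)
  Row 5: #####.  (1 black, running=19)
  Row 6: ##.###  (1 black, running=20)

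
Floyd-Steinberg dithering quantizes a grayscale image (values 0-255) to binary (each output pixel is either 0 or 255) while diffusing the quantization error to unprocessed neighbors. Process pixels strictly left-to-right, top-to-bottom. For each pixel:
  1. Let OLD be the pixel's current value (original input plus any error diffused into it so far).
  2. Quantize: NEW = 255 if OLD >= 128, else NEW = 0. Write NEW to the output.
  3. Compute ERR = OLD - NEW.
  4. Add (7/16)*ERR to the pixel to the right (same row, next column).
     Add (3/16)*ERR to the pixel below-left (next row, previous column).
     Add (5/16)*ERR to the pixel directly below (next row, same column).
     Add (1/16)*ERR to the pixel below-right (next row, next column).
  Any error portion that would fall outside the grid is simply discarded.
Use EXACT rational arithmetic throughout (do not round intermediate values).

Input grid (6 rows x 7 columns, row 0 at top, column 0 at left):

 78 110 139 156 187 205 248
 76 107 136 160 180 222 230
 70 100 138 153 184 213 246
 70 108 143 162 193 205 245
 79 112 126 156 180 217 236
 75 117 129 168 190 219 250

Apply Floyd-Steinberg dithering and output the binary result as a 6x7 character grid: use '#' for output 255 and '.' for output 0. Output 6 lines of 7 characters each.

Answer: .#.####
.#.#.##
..#.###
.#.####
.#.#.##
.#.####

Derivation:
(0,0): OLD=78 → NEW=0, ERR=78
(0,1): OLD=1153/8 → NEW=255, ERR=-887/8
(0,2): OLD=11583/128 → NEW=0, ERR=11583/128
(0,3): OLD=400569/2048 → NEW=255, ERR=-121671/2048
(0,4): OLD=5275919/32768 → NEW=255, ERR=-3079921/32768
(0,5): OLD=85919593/524288 → NEW=255, ERR=-47773847/524288
(0,6): OLD=1745957855/8388608 → NEW=255, ERR=-393137185/8388608
(1,0): OLD=10187/128 → NEW=0, ERR=10187/128
(1,1): OLD=132109/1024 → NEW=255, ERR=-129011/1024
(1,2): OLD=2984849/32768 → NEW=0, ERR=2984849/32768
(1,3): OLD=22192957/131072 → NEW=255, ERR=-11230403/131072
(1,4): OLD=774635159/8388608 → NEW=0, ERR=774635159/8388608
(1,5): OLD=14714501319/67108864 → NEW=255, ERR=-2398259001/67108864
(1,6): OLD=208332266697/1073741824 → NEW=255, ERR=-65471898423/1073741824
(2,0): OLD=1167327/16384 → NEW=0, ERR=1167327/16384
(2,1): OLD=59692037/524288 → NEW=0, ERR=59692037/524288
(2,2): OLD=1613441615/8388608 → NEW=255, ERR=-525653425/8388608
(2,3): OLD=8175018135/67108864 → NEW=0, ERR=8175018135/67108864
(2,4): OLD=136417142791/536870912 → NEW=255, ERR=-484939769/536870912
(2,5): OLD=3363399864429/17179869184 → NEW=255, ERR=-1017466777491/17179869184
(2,6): OLD=54645991487691/274877906944 → NEW=255, ERR=-15447874783029/274877906944
(3,0): OLD=953050991/8388608 → NEW=0, ERR=953050991/8388608
(3,1): OLD=12481472835/67108864 → NEW=255, ERR=-4631287485/67108864
(3,2): OLD=66132783289/536870912 → NEW=0, ERR=66132783289/536870912
(3,3): OLD=536600743455/2147483648 → NEW=255, ERR=-11007586785/2147483648
(3,4): OLD=51397825127279/274877906944 → NEW=255, ERR=-18696041143441/274877906944
(3,5): OLD=321368995531069/2199023255552 → NEW=255, ERR=-239381934634691/2199023255552
(3,6): OLD=6196346880480995/35184372088832 → NEW=255, ERR=-2775668002171165/35184372088832
(4,0): OLD=109053781281/1073741824 → NEW=0, ERR=109053781281/1073741824
(4,1): OLD=2835806045357/17179869184 → NEW=255, ERR=-1545060596563/17179869184
(4,2): OLD=32950645746243/274877906944 → NEW=0, ERR=32950645746243/274877906944
(4,3): OLD=443738391013585/2199023255552 → NEW=255, ERR=-117012539152175/2199023255552
(4,4): OLD=2018419991707491/17592186044416 → NEW=0, ERR=2018419991707491/17592186044416
(4,5): OLD=120547367732680355/562949953421312 → NEW=255, ERR=-23004870389754205/562949953421312
(4,6): OLD=1681329715950420581/9007199254740992 → NEW=255, ERR=-615506094008532379/9007199254740992
(5,0): OLD=24704963733591/274877906944 → NEW=0, ERR=24704963733591/274877906944
(5,1): OLD=345335522727965/2199023255552 → NEW=255, ERR=-215415407437795/2199023255552
(5,2): OLD=1900048301713947/17592186044416 → NEW=0, ERR=1900048301713947/17592186044416
(5,3): OLD=32035866968091431/140737488355328 → NEW=255, ERR=-3852192562517209/140737488355328
(5,4): OLD=1827483844131285773/9007199254740992 → NEW=255, ERR=-469351965827667187/9007199254740992
(5,5): OLD=12811142775183533757/72057594037927936 → NEW=255, ERR=-5563543704488089923/72057594037927936
(5,6): OLD=221720703050065281139/1152921504606846976 → NEW=255, ERR=-72274280624680697741/1152921504606846976
Row 0: .#.####
Row 1: .#.#.##
Row 2: ..#.###
Row 3: .#.####
Row 4: .#.#.##
Row 5: .#.####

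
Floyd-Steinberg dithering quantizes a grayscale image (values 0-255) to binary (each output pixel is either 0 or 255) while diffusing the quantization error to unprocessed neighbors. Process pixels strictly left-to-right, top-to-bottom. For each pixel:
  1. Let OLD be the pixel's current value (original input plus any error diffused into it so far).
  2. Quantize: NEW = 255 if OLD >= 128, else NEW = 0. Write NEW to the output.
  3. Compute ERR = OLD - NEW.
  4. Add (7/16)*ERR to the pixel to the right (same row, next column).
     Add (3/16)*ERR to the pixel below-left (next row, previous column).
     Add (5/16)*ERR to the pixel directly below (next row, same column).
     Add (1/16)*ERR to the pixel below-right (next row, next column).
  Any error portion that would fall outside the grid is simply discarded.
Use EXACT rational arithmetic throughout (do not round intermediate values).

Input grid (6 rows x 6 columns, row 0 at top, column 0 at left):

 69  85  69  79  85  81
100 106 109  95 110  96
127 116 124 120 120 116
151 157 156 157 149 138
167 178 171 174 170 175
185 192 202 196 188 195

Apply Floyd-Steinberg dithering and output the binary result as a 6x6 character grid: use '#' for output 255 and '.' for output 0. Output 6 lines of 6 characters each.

Answer: ...#..
#.#.#.
.#.#.#
#.#.#.
####.#
#.####

Derivation:
(0,0): OLD=69 → NEW=0, ERR=69
(0,1): OLD=1843/16 → NEW=0, ERR=1843/16
(0,2): OLD=30565/256 → NEW=0, ERR=30565/256
(0,3): OLD=537539/4096 → NEW=255, ERR=-506941/4096
(0,4): OLD=2021973/65536 → NEW=0, ERR=2021973/65536
(0,5): OLD=99088467/1048576 → NEW=0, ERR=99088467/1048576
(1,0): OLD=36649/256 → NEW=255, ERR=-28631/256
(1,1): OLD=245279/2048 → NEW=0, ERR=245279/2048
(1,2): OLD=11973515/65536 → NEW=255, ERR=-4738165/65536
(1,3): OLD=9945711/262144 → NEW=0, ERR=9945711/262144
(1,4): OLD=2453220013/16777216 → NEW=255, ERR=-1824970067/16777216
(1,5): OLD=21439715755/268435456 → NEW=0, ERR=21439715755/268435456
(2,0): OLD=3752133/32768 → NEW=0, ERR=3752133/32768
(2,1): OLD=191865287/1048576 → NEW=255, ERR=-75521593/1048576
(2,2): OLD=1417601813/16777216 → NEW=0, ERR=1417601813/16777216
(2,3): OLD=19315107245/134217728 → NEW=255, ERR=-14910413395/134217728
(2,4): OLD=235156237959/4294967296 → NEW=0, ERR=235156237959/4294967296
(2,5): OLD=10865537890337/68719476736 → NEW=255, ERR=-6657928677343/68719476736
(3,0): OLD=2907136117/16777216 → NEW=255, ERR=-1371053963/16777216
(3,1): OLD=16339579473/134217728 → NEW=0, ERR=16339579473/134217728
(3,2): OLD=225845286915/1073741824 → NEW=255, ERR=-47958878205/1073741824
(3,3): OLD=8128817892617/68719476736 → NEW=0, ERR=8128817892617/68719476736
(3,4): OLD=105966769566697/549755813888 → NEW=255, ERR=-34220962974743/549755813888
(3,5): OLD=738096947606535/8796093022208 → NEW=0, ERR=738096947606535/8796093022208
(4,0): OLD=352806349115/2147483648 → NEW=255, ERR=-194801981125/2147483648
(4,1): OLD=5596337742975/34359738368 → NEW=255, ERR=-3165395540865/34359738368
(4,2): OLD=161106428120013/1099511627776 → NEW=255, ERR=-119269036962867/1099511627776
(4,3): OLD=2622026875267297/17592186044416 → NEW=255, ERR=-1863980566058783/17592186044416
(4,4): OLD=35837087068590321/281474976710656 → NEW=0, ERR=35837087068590321/281474976710656
(4,5): OLD=1139563922843946231/4503599627370496 → NEW=255, ERR=-8853982135530249/4503599627370496
(5,0): OLD=76624480456685/549755813888 → NEW=255, ERR=-63563252084755/549755813888
(5,1): OLD=1523805179578301/17592186044416 → NEW=0, ERR=1523805179578301/17592186044416
(5,2): OLD=25385217190236015/140737488355328 → NEW=255, ERR=-10502842340372625/140737488355328
(5,3): OLD=663525676657974837/4503599627370496 → NEW=255, ERR=-484892228321501643/4503599627370496
(5,4): OLD=1564476009381190869/9007199254740992 → NEW=255, ERR=-732359800577762091/9007199254740992
(5,5): OLD=24034190035587148185/144115188075855872 → NEW=255, ERR=-12715182923756099175/144115188075855872
Row 0: ...#..
Row 1: #.#.#.
Row 2: .#.#.#
Row 3: #.#.#.
Row 4: ####.#
Row 5: #.####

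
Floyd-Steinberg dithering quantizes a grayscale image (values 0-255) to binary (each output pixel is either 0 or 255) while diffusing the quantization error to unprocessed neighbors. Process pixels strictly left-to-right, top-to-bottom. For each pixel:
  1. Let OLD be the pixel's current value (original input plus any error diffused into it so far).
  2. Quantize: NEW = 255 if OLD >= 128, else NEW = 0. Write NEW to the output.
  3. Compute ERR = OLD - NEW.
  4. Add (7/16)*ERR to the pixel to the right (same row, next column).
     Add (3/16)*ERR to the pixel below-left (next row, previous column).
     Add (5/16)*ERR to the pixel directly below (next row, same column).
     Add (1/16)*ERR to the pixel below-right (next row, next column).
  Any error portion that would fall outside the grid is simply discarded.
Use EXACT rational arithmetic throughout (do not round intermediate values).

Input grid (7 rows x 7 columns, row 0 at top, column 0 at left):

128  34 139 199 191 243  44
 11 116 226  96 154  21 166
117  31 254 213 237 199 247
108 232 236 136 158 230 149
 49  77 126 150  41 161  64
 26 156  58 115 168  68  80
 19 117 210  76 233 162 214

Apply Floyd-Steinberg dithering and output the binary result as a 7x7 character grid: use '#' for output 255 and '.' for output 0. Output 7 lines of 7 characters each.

(0,0): OLD=128 → NEW=255, ERR=-127
(0,1): OLD=-345/16 → NEW=0, ERR=-345/16
(0,2): OLD=33169/256 → NEW=255, ERR=-32111/256
(0,3): OLD=590327/4096 → NEW=255, ERR=-454153/4096
(0,4): OLD=9338305/65536 → NEW=255, ERR=-7373375/65536
(0,5): OLD=203190343/1048576 → NEW=255, ERR=-64196537/1048576
(0,6): OLD=288821745/16777216 → NEW=0, ERR=288821745/16777216
(1,0): OLD=-8379/256 → NEW=0, ERR=-8379/256
(1,1): OLD=130019/2048 → NEW=0, ERR=130019/2048
(1,2): OLD=12611743/65536 → NEW=255, ERR=-4099937/65536
(1,3): OLD=1322739/262144 → NEW=0, ERR=1322739/262144
(1,4): OLD=1722005177/16777216 → NEW=0, ERR=1722005177/16777216
(1,5): OLD=5767169545/134217728 → NEW=0, ERR=5767169545/134217728
(1,6): OLD=400188185447/2147483648 → NEW=255, ERR=-147420144793/2147483648
(2,0): OLD=3888753/32768 → NEW=0, ERR=3888753/32768
(2,1): OLD=93306603/1048576 → NEW=0, ERR=93306603/1048576
(2,2): OLD=4669006721/16777216 → NEW=255, ERR=390816641/16777216
(2,3): OLD=32226088377/134217728 → NEW=255, ERR=-1999432263/134217728
(2,4): OLD=290908278409/1073741824 → NEW=255, ERR=17104113289/1073741824
(2,5): OLD=7316575313155/34359738368 → NEW=255, ERR=-1445157970685/34359738368
(2,6): OLD=115356364055621/549755813888 → NEW=255, ERR=-24831368485819/549755813888
(3,0): OLD=2714059617/16777216 → NEW=255, ERR=-1564130463/16777216
(3,1): OLD=30978066125/134217728 → NEW=255, ERR=-3247454515/134217728
(3,2): OLD=252825786679/1073741824 → NEW=255, ERR=-20978378441/1073741824
(3,3): OLD=546490218577/4294967296 → NEW=0, ERR=546490218577/4294967296
(3,4): OLD=115354200389473/549755813888 → NEW=255, ERR=-24833532151967/549755813888
(3,5): OLD=833958616467891/4398046511104 → NEW=255, ERR=-287543243863629/4398046511104
(3,6): OLD=7293905215746093/70368744177664 → NEW=0, ERR=7293905215746093/70368744177664
(4,0): OLD=32919116687/2147483648 → NEW=0, ERR=32919116687/2147483648
(4,1): OLD=2290258340035/34359738368 → NEW=0, ERR=2290258340035/34359738368
(4,2): OLD=94228917269581/549755813888 → NEW=255, ERR=-45958815271859/549755813888
(4,3): OLD=631107230049887/4398046511104 → NEW=255, ERR=-490394630281633/4398046511104
(4,4): OLD=-922004467266963/35184372088832 → NEW=0, ERR=-922004467266963/35184372088832
(4,5): OLD=164061386482621165/1125899906842624 → NEW=255, ERR=-123043089762247955/1125899906842624
(4,6): OLD=801521223101709707/18014398509481984 → NEW=0, ERR=801521223101709707/18014398509481984
(5,0): OLD=23797955516153/549755813888 → NEW=0, ERR=23797955516153/549755813888
(5,1): OLD=796273857668307/4398046511104 → NEW=255, ERR=-325228002663213/4398046511104
(5,2): OLD=-605796145266379/35184372088832 → NEW=0, ERR=-605796145266379/35184372088832
(5,3): OLD=17587754418060521/281474976710656 → NEW=0, ERR=17587754418060521/281474976710656
(5,4): OLD=2876685063897111907/18014398509481984 → NEW=255, ERR=-1716986556020794013/18014398509481984
(5,5): OLD=-165095056372275917/144115188075855872 → NEW=0, ERR=-165095056372275917/144115188075855872
(5,6): OLD=199623108776990234781/2305843009213693952 → NEW=0, ERR=199623108776990234781/2305843009213693952
(6,0): OLD=1313240352032097/70368744177664 → NEW=0, ERR=1313240352032097/70368744177664
(6,1): OLD=114316092786223957/1125899906842624 → NEW=0, ERR=114316092786223957/1125899906842624
(6,2): OLD=4614103637587107423/18014398509481984 → NEW=255, ERR=20432017669201503/18014398509481984
(6,3): OLD=11107743415277550849/144115188075855872 → NEW=0, ERR=11107743415277550849/144115188075855872
(6,4): OLD=69355725988228993155/288230376151711744 → NEW=255, ERR=-4143019930457501565/288230376151711744
(6,5): OLD=6110623406426801633263/36893488147419103232 → NEW=255, ERR=-3297216071165069690897/36893488147419103232
(6,6): OLD=119170375286335437777817/590295810358705651712 → NEW=255, ERR=-31355056355134503408743/590295810358705651712
Row 0: #.####.
Row 1: ..#...#
Row 2: ..#####
Row 3: ###.##.
Row 4: ..##.#.
Row 5: .#..#..
Row 6: ..#.###

Answer: #.####.
..#...#
..#####
###.##.
..##.#.
.#..#..
..#.###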